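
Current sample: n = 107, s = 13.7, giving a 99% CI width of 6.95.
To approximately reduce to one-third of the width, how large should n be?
n ≈ 963

CI width ∝ 1/√n
To reduce width by factor 3, need √n to grow by 3 → need 3² = 9 times as many samples.

Current: n = 107, width = 6.95
New: n = 963, width ≈ 2.28

Width reduced by factor of 6.95/2.28 = 3.05.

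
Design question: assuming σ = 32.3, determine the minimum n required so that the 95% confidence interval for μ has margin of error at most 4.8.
n ≥ 174

For margin E ≤ 4.8:
n ≥ (z* · σ / E)²
n ≥ (1.960 · 32.3 / 4.8)²
n ≥ 173.95

Minimum n = 174 (rounding up)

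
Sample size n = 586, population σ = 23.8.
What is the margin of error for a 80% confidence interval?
Margin of error = 1.26

Margin of error = z* · σ/√n
= 1.282 · 23.8/√586
= 1.282 · 23.8/24.2074
= 1.26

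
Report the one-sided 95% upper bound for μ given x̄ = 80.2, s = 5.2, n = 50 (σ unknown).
μ ≤ 81.43

Upper bound (one-sided):
t* = 1.677 (one-sided for 95%)
Upper bound = x̄ + t* · s/√n = 80.2 + 1.677 · 5.2/√50 = 81.43

We are 95% confident that μ ≤ 81.43.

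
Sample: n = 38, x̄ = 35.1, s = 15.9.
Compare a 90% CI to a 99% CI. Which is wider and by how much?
99% CI is wider by 5.31

df = 37
90% CI: t* = 1.687, (30.75, 39.45), width = 2 · t* · s/√n = 8.70
99% CI: t* = 2.715, (28.10, 42.10), width = 2 · t* · s/√n = 14.01

The 99% CI is wider by 14.01 - 8.70 = 5.31.
Higher confidence requires a wider interval.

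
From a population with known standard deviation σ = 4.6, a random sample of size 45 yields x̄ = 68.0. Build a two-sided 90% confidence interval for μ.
(66.87, 69.13)

z-interval (σ known):
z* = 1.645 for 90% confidence

Margin of error = z* · σ/√n = 1.645 · 4.6/√45 = 1.13

CI: (68.0 - 1.13, 68.0 + 1.13) = (66.87, 69.13)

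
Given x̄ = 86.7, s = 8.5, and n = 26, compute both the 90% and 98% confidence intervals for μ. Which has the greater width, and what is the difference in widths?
98% CI is wider by 2.59

df = 25
90% CI: t* = 1.708, (83.85, 89.55), width = 2 · t* · s/√n = 5.69
98% CI: t* = 2.485, (82.56, 90.84), width = 2 · t* · s/√n = 8.28

The 98% CI is wider by 8.28 - 5.69 = 2.59.
Higher confidence requires a wider interval.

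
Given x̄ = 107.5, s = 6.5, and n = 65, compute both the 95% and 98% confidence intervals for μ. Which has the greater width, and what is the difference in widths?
98% CI is wider by 0.63

df = 64
95% CI: t* = 1.998, (105.89, 109.11), width = 2 · t* · s/√n = 3.22
98% CI: t* = 2.386, (105.58, 109.42), width = 2 · t* · s/√n = 3.85

The 98% CI is wider by 3.85 - 3.22 = 0.63.
Higher confidence requires a wider interval.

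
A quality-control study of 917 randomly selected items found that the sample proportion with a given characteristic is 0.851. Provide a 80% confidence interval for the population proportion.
(0.836, 0.866)

Proportion CI:
SE = √(p̂(1-p̂)/n) = √(0.851 · 0.149 / 917) = 0.01176

z* = 1.282
Margin = z* · SE = 1.282 · 0.01176 = 0.0151

CI: 0.851 ± 0.0151 = (0.836, 0.866)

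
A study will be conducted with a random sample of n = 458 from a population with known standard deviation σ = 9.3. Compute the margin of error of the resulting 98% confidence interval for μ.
Margin of error = 1.01

Margin of error = z* · σ/√n
= 2.326 · 9.3/√458
= 2.326 · 9.3/21.4009
= 1.01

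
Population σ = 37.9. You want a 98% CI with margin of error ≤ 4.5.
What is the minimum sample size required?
n ≥ 384

For margin E ≤ 4.5:
n ≥ (z* · σ / E)²
n ≥ (2.326 · 37.9 / 4.5)²
n ≥ 383.77

Minimum n = 384 (rounding up)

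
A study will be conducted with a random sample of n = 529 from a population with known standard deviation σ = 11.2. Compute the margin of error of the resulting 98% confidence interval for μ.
Margin of error = 1.13

Margin of error = z* · σ/√n
= 2.326 · 11.2/√529
= 2.326 · 11.2/23.0000
= 1.13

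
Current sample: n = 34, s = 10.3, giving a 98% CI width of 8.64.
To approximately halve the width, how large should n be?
n ≈ 136

CI width ∝ 1/√n
To reduce width by factor 2, need √n to grow by 2 → need 2² = 4 times as many samples.

Current: n = 34, width = 8.64
New: n = 136, width ≈ 4.16

Width reduced by factor of 8.64/4.16 = 2.08.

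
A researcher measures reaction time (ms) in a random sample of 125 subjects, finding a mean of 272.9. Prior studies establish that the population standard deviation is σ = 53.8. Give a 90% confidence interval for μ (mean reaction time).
(264.98, 280.82)

z-interval (σ known):
z* = 1.645 for 90% confidence

Margin of error = z* · σ/√n = 1.645 · 53.8/√125 = 7.92

CI: (272.9 - 7.92, 272.9 + 7.92) = (264.98, 280.82)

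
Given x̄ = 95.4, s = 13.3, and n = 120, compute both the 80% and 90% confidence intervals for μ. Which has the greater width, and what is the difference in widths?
90% CI is wider by 0.90

df = 119
80% CI: t* = 1.289, (93.84, 96.96), width = 2 · t* · s/√n = 3.13
90% CI: t* = 1.658, (93.39, 97.41), width = 2 · t* · s/√n = 4.03

The 90% CI is wider by 4.03 - 3.13 = 0.90.
Higher confidence requires a wider interval.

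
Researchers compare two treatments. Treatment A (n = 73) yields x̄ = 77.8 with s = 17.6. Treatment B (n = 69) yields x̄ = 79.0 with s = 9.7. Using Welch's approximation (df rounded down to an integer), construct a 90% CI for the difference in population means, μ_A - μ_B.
(-5.13, 2.73)

Difference: x̄₁ - x̄₂ = -1.20
SE = √(s₁²/n₁ + s₂²/n₂) = √(17.6²/73 + 9.7²/69) = 2.3679
df = 113.32 → 113 (Welch–Satterthwaite, rounded down)
t* = 1.658

CI: -1.20 ± 1.658 · 2.3679 = -1.20 ± 3.93 = (-5.13, 2.73)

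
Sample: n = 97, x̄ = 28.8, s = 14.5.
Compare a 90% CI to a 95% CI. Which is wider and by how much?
95% CI is wider by 0.95

df = 96
90% CI: t* = 1.661, (26.35, 31.25), width = 2 · t* · s/√n = 4.89
95% CI: t* = 1.985, (25.88, 31.72), width = 2 · t* · s/√n = 5.84

The 95% CI is wider by 5.84 - 4.89 = 0.95.
Higher confidence requires a wider interval.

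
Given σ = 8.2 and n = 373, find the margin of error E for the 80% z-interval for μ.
Margin of error = 0.54

Margin of error = z* · σ/√n
= 1.282 · 8.2/√373
= 1.282 · 8.2/19.3132
= 0.54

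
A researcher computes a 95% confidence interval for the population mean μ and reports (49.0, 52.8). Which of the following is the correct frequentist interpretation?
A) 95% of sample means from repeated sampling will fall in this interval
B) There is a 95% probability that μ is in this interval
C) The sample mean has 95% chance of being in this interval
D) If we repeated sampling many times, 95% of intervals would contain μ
D

A) Wrong — coverage applies to intervals containing μ, not to future x̄ values.
B) Wrong — μ is fixed; the randomness lives in the interval, not in μ.
C) Wrong — x̄ is observed and sits in the interval by construction.
D) Correct — this is the frequentist long-run coverage interpretation.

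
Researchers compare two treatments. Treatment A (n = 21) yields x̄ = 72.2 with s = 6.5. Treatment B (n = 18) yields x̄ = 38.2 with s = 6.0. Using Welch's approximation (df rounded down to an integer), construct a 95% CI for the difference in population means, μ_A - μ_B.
(29.94, 38.06)

Difference: x̄₁ - x̄₂ = 34.00
SE = √(s₁²/n₁ + s₂²/n₂) = √(6.5²/21 + 6.0²/18) = 2.0030
df = 36.77 → 36 (Welch–Satterthwaite, rounded down)
t* = 2.028

CI: 34.00 ± 2.028 · 2.0030 = 34.00 ± 4.06 = (29.94, 38.06)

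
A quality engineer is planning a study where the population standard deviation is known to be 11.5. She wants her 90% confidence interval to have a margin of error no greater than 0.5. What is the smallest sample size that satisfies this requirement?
n ≥ 1432

For margin E ≤ 0.5:
n ≥ (z* · σ / E)²
n ≥ (1.645 · 11.5 / 0.5)²
n ≥ 1431.49

Minimum n = 1432 (rounding up)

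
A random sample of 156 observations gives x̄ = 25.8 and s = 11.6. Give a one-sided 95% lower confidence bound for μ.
μ ≥ 24.26

Lower bound (one-sided):
t* = 1.655 (one-sided for 95%)
Lower bound = x̄ - t* · s/√n = 25.8 - 1.655 · 11.6/√156 = 24.26

We are 95% confident that μ ≥ 24.26.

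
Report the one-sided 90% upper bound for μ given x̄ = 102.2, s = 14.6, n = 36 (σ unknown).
μ ≤ 105.38

Upper bound (one-sided):
t* = 1.306 (one-sided for 90%)
Upper bound = x̄ + t* · s/√n = 102.2 + 1.306 · 14.6/√36 = 105.38

We are 90% confident that μ ≤ 105.38.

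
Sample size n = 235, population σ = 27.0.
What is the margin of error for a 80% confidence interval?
Margin of error = 2.26

Margin of error = z* · σ/√n
= 1.282 · 27.0/√235
= 1.282 · 27.0/15.3297
= 2.26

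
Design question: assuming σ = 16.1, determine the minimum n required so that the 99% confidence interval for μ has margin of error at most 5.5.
n ≥ 57

For margin E ≤ 5.5:
n ≥ (z* · σ / E)²
n ≥ (2.576 · 16.1 / 5.5)²
n ≥ 56.86

Minimum n = 57 (rounding up)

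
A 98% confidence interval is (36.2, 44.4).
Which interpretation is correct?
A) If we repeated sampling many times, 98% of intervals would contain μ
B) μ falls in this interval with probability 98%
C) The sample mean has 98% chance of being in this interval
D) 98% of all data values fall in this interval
A

A) Correct — this is the frequentist long-run coverage interpretation.
B) Wrong — μ is fixed; the randomness lives in the interval, not in μ.
C) Wrong — x̄ is observed and sits in the interval by construction.
D) Wrong — a CI is about the parameter μ, not individual data values.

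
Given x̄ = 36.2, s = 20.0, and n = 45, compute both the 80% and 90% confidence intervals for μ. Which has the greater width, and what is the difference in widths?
90% CI is wider by 2.26

df = 44
80% CI: t* = 1.301, (32.32, 40.08), width = 2 · t* · s/√n = 7.76
90% CI: t* = 1.680, (31.19, 41.21), width = 2 · t* · s/√n = 10.02

The 90% CI is wider by 10.02 - 7.76 = 2.26.
Higher confidence requires a wider interval.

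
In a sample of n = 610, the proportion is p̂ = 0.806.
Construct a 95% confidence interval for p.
(0.775, 0.837)

Proportion CI:
SE = √(p̂(1-p̂)/n) = √(0.806 · 0.194 / 610) = 0.01601

z* = 1.960
Margin = z* · SE = 1.960 · 0.01601 = 0.0314

CI: 0.806 ± 0.0314 = (0.775, 0.837)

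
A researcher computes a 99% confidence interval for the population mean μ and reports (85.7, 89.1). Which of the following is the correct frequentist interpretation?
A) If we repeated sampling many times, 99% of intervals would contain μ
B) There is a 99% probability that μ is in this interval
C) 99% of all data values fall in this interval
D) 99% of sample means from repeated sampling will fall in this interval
A

A) Correct — this is the frequentist long-run coverage interpretation.
B) Wrong — μ is fixed; the randomness lives in the interval, not in μ.
C) Wrong — a CI is about the parameter μ, not individual data values.
D) Wrong — coverage applies to intervals containing μ, not to future x̄ values.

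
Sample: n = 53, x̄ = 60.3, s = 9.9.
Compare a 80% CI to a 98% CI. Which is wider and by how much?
98% CI is wider by 3.00

df = 52
80% CI: t* = 1.298, (58.53, 62.07), width = 2 · t* · s/√n = 3.53
98% CI: t* = 2.400, (57.04, 63.56), width = 2 · t* · s/√n = 6.53

The 98% CI is wider by 6.53 - 3.53 = 3.00.
Higher confidence requires a wider interval.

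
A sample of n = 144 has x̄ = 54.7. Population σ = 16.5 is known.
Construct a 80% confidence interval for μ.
(52.94, 56.46)

z-interval (σ known):
z* = 1.282 for 80% confidence

Margin of error = z* · σ/√n = 1.282 · 16.5/√144 = 1.76

CI: (54.7 - 1.76, 54.7 + 1.76) = (52.94, 56.46)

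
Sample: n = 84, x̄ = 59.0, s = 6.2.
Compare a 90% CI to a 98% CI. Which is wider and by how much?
98% CI is wider by 0.96

df = 83
90% CI: t* = 1.663, (57.88, 60.12), width = 2 · t* · s/√n = 2.25
98% CI: t* = 2.372, (57.40, 60.60), width = 2 · t* · s/√n = 3.21

The 98% CI is wider by 3.21 - 2.25 = 0.96.
Higher confidence requires a wider interval.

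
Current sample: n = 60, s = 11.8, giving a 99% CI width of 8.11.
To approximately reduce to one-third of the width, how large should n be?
n ≈ 540

CI width ∝ 1/√n
To reduce width by factor 3, need √n to grow by 3 → need 3² = 9 times as many samples.

Current: n = 60, width = 8.11
New: n = 540, width ≈ 2.63

Width reduced by factor of 8.11/2.63 = 3.08.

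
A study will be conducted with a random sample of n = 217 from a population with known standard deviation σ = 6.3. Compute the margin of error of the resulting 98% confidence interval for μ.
Margin of error = 0.99

Margin of error = z* · σ/√n
= 2.326 · 6.3/√217
= 2.326 · 6.3/14.7309
= 0.99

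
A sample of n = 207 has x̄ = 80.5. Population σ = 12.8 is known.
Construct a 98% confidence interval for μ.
(78.43, 82.57)

z-interval (σ known):
z* = 2.326 for 98% confidence

Margin of error = z* · σ/√n = 2.326 · 12.8/√207 = 2.07

CI: (80.5 - 2.07, 80.5 + 2.07) = (78.43, 82.57)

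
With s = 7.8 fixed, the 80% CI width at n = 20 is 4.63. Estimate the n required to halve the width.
n ≈ 80

CI width ∝ 1/√n
To reduce width by factor 2, need √n to grow by 2 → need 2² = 4 times as many samples.

Current: n = 20, width = 4.63
New: n = 80, width ≈ 2.25

Width reduced by factor of 4.63/2.25 = 2.06.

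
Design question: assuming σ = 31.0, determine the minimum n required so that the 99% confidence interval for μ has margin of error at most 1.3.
n ≥ 3774

For margin E ≤ 1.3:
n ≥ (z* · σ / E)²
n ≥ (2.576 · 31.0 / 1.3)²
n ≥ 3773.36

Minimum n = 3774 (rounding up)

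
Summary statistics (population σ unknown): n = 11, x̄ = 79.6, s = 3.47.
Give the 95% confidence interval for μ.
(77.27, 81.93)

t-interval (σ unknown):
df = n - 1 = 10
t* = 2.228 for 95% confidence

Margin of error = t* · s/√n = 2.228 · 3.47/√11 = 2.33

CI: (77.27, 81.93)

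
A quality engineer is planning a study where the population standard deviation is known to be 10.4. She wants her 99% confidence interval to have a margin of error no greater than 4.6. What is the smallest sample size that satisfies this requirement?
n ≥ 34

For margin E ≤ 4.6:
n ≥ (z* · σ / E)²
n ≥ (2.576 · 10.4 / 4.6)²
n ≥ 33.92

Minimum n = 34 (rounding up)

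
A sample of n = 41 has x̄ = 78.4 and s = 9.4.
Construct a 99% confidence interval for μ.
(74.43, 82.37)

t-interval (σ unknown):
df = n - 1 = 40
t* = 2.704 for 99% confidence

Margin of error = t* · s/√n = 2.704 · 9.4/√41 = 3.97

CI: (74.43, 82.37)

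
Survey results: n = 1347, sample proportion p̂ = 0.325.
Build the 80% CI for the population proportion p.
(0.309, 0.341)

Proportion CI:
SE = √(p̂(1-p̂)/n) = √(0.325 · 0.675 / 1347) = 0.01276

z* = 1.282
Margin = z* · SE = 1.282 · 0.01276 = 0.0164

CI: 0.325 ± 0.0164 = (0.309, 0.341)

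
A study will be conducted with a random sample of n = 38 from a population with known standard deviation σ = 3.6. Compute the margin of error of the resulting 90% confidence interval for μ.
Margin of error = 0.96

Margin of error = z* · σ/√n
= 1.645 · 3.6/√38
= 1.645 · 3.6/6.1644
= 0.96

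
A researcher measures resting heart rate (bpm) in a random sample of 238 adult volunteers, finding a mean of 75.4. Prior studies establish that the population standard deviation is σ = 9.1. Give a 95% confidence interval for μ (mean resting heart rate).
(74.24, 76.56)

z-interval (σ known):
z* = 1.960 for 95% confidence

Margin of error = z* · σ/√n = 1.960 · 9.1/√238 = 1.16

CI: (75.4 - 1.16, 75.4 + 1.16) = (74.24, 76.56)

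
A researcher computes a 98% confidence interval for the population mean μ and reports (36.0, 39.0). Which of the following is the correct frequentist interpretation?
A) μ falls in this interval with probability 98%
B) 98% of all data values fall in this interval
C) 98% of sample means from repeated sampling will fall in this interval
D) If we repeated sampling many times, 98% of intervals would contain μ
D

A) Wrong — μ is fixed; the randomness lives in the interval, not in μ.
B) Wrong — a CI is about the parameter μ, not individual data values.
C) Wrong — coverage applies to intervals containing μ, not to future x̄ values.
D) Correct — this is the frequentist long-run coverage interpretation.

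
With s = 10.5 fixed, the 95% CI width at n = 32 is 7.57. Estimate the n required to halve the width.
n ≈ 128

CI width ∝ 1/√n
To reduce width by factor 2, need √n to grow by 2 → need 2² = 4 times as many samples.

Current: n = 32, width = 7.57
New: n = 128, width ≈ 3.67

Width reduced by factor of 7.57/3.67 = 2.06.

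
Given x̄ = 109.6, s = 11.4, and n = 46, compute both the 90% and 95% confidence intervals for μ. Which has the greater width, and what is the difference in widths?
95% CI is wider by 1.13

df = 45
90% CI: t* = 1.679, (106.78, 112.42), width = 2 · t* · s/√n = 5.64
95% CI: t* = 2.014, (106.21, 112.99), width = 2 · t* · s/√n = 6.77

The 95% CI is wider by 6.77 - 5.64 = 1.13.
Higher confidence requires a wider interval.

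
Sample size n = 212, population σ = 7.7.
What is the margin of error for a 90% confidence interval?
Margin of error = 0.87

Margin of error = z* · σ/√n
= 1.645 · 7.7/√212
= 1.645 · 7.7/14.5602
= 0.87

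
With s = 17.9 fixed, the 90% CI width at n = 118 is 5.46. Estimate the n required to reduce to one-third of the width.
n ≈ 1062

CI width ∝ 1/√n
To reduce width by factor 3, need √n to grow by 3 → need 3² = 9 times as many samples.

Current: n = 118, width = 5.46
New: n = 1062, width ≈ 1.81

Width reduced by factor of 5.46/1.81 = 3.02.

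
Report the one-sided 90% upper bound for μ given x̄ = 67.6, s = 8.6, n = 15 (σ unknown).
μ ≤ 70.59

Upper bound (one-sided):
t* = 1.345 (one-sided for 90%)
Upper bound = x̄ + t* · s/√n = 67.6 + 1.345 · 8.6/√15 = 70.59

We are 90% confident that μ ≤ 70.59.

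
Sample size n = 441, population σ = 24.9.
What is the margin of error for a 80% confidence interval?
Margin of error = 1.52

Margin of error = z* · σ/√n
= 1.282 · 24.9/√441
= 1.282 · 24.9/21.0000
= 1.52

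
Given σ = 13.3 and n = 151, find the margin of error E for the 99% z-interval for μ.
Margin of error = 2.79

Margin of error = z* · σ/√n
= 2.576 · 13.3/√151
= 2.576 · 13.3/12.2882
= 2.79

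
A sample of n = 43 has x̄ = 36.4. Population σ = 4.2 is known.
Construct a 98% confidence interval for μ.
(34.91, 37.89)

z-interval (σ known):
z* = 2.326 for 98% confidence

Margin of error = z* · σ/√n = 2.326 · 4.2/√43 = 1.49

CI: (36.4 - 1.49, 36.4 + 1.49) = (34.91, 37.89)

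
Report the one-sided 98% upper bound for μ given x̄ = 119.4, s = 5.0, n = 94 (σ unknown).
μ ≤ 120.47

Upper bound (one-sided):
t* = 2.083 (one-sided for 98%)
Upper bound = x̄ + t* · s/√n = 119.4 + 2.083 · 5.0/√94 = 120.47

We are 98% confident that μ ≤ 120.47.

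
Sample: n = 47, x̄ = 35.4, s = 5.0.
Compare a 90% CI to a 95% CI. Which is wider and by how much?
95% CI is wider by 0.49

df = 46
90% CI: t* = 1.679, (34.18, 36.62), width = 2 · t* · s/√n = 2.45
95% CI: t* = 2.013, (33.93, 36.87), width = 2 · t* · s/√n = 2.94

The 95% CI is wider by 2.94 - 2.45 = 0.49.
Higher confidence requires a wider interval.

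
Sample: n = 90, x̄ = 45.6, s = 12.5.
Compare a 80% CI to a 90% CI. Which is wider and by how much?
90% CI is wider by 0.98

df = 89
80% CI: t* = 1.291, (43.90, 47.30), width = 2 · t* · s/√n = 3.40
90% CI: t* = 1.662, (43.41, 47.79), width = 2 · t* · s/√n = 4.38

The 90% CI is wider by 4.38 - 3.40 = 0.98.
Higher confidence requires a wider interval.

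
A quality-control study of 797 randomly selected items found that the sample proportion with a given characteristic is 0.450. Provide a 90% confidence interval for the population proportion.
(0.421, 0.479)

Proportion CI:
SE = √(p̂(1-p̂)/n) = √(0.450 · 0.550 / 797) = 0.01762

z* = 1.645
Margin = z* · SE = 1.645 · 0.01762 = 0.0290

CI: 0.450 ± 0.0290 = (0.421, 0.479)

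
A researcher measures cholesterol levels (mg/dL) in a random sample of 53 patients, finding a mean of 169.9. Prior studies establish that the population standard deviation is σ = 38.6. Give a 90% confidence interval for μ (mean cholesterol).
(161.18, 178.62)

z-interval (σ known):
z* = 1.645 for 90% confidence

Margin of error = z* · σ/√n = 1.645 · 38.6/√53 = 8.72

CI: (169.9 - 8.72, 169.9 + 8.72) = (161.18, 178.62)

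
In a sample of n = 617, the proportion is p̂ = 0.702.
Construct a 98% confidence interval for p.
(0.659, 0.745)

Proportion CI:
SE = √(p̂(1-p̂)/n) = √(0.702 · 0.298 / 617) = 0.01841

z* = 2.326
Margin = z* · SE = 2.326 · 0.01841 = 0.0428

CI: 0.702 ± 0.0428 = (0.659, 0.745)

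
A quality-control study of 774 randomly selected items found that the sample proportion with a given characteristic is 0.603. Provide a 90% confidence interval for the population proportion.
(0.574, 0.632)

Proportion CI:
SE = √(p̂(1-p̂)/n) = √(0.603 · 0.397 / 774) = 0.01759

z* = 1.645
Margin = z* · SE = 1.645 · 0.01759 = 0.0289

CI: 0.603 ± 0.0289 = (0.574, 0.632)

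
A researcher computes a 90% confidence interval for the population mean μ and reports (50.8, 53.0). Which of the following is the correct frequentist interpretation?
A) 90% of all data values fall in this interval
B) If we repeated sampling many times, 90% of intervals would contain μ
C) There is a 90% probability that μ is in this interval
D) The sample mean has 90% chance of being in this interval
B

A) Wrong — a CI is about the parameter μ, not individual data values.
B) Correct — this is the frequentist long-run coverage interpretation.
C) Wrong — μ is fixed; the randomness lives in the interval, not in μ.
D) Wrong — x̄ is observed and sits in the interval by construction.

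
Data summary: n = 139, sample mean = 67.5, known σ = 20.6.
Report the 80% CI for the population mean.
(65.26, 69.74)

z-interval (σ known):
z* = 1.282 for 80% confidence

Margin of error = z* · σ/√n = 1.282 · 20.6/√139 = 2.24

CI: (67.5 - 2.24, 67.5 + 2.24) = (65.26, 69.74)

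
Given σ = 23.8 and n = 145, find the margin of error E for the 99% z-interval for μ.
Margin of error = 5.09

Margin of error = z* · σ/√n
= 2.576 · 23.8/√145
= 2.576 · 23.8/12.0416
= 5.09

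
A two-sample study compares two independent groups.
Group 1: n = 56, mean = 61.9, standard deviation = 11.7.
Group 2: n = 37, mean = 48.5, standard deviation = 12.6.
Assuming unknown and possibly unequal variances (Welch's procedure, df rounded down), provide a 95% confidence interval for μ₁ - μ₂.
(8.23, 18.57)

Difference: x̄₁ - x̄₂ = 13.40
SE = √(s₁²/n₁ + s₂²/n₂) = √(11.7²/56 + 12.6²/37) = 2.5952
df = 73.16 → 73 (Welch–Satterthwaite, rounded down)
t* = 1.993

CI: 13.40 ± 1.993 · 2.5952 = 13.40 ± 5.17 = (8.23, 18.57)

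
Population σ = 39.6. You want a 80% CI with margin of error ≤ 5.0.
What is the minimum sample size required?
n ≥ 104

For margin E ≤ 5.0:
n ≥ (z* · σ / E)²
n ≥ (1.282 · 39.6 / 5.0)²
n ≥ 103.09

Minimum n = 104 (rounding up)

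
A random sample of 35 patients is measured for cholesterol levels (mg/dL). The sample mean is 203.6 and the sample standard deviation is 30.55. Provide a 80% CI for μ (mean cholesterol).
(196.85, 210.35)

t-interval (σ unknown):
df = n - 1 = 34
t* = 1.307 for 80% confidence

Margin of error = t* · s/√n = 1.307 · 30.55/√35 = 6.75

CI: (196.85, 210.35)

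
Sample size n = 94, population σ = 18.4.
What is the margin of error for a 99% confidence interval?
Margin of error = 4.89

Margin of error = z* · σ/√n
= 2.576 · 18.4/√94
= 2.576 · 18.4/9.6954
= 4.89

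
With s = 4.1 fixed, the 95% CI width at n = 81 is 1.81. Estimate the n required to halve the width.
n ≈ 324

CI width ∝ 1/√n
To reduce width by factor 2, need √n to grow by 2 → need 2² = 4 times as many samples.

Current: n = 81, width = 1.81
New: n = 324, width ≈ 0.90

Width reduced by factor of 1.81/0.90 = 2.01.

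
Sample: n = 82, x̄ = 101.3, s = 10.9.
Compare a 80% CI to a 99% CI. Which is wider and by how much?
99% CI is wider by 3.24

df = 81
80% CI: t* = 1.292, (99.74, 102.86), width = 2 · t* · s/√n = 3.11
99% CI: t* = 2.638, (98.12, 104.48), width = 2 · t* · s/√n = 6.35

The 99% CI is wider by 6.35 - 3.11 = 3.24.
Higher confidence requires a wider interval.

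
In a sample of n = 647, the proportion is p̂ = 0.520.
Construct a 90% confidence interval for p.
(0.488, 0.552)

Proportion CI:
SE = √(p̂(1-p̂)/n) = √(0.520 · 0.480 / 647) = 0.01964

z* = 1.645
Margin = z* · SE = 1.645 · 0.01964 = 0.0323

CI: 0.520 ± 0.0323 = (0.488, 0.552)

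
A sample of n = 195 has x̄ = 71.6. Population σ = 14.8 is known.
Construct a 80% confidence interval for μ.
(70.24, 72.96)

z-interval (σ known):
z* = 1.282 for 80% confidence

Margin of error = z* · σ/√n = 1.282 · 14.8/√195 = 1.36

CI: (71.6 - 1.36, 71.6 + 1.36) = (70.24, 72.96)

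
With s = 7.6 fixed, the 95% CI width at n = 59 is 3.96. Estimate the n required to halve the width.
n ≈ 236

CI width ∝ 1/√n
To reduce width by factor 2, need √n to grow by 2 → need 2² = 4 times as many samples.

Current: n = 59, width = 3.96
New: n = 236, width ≈ 1.95

Width reduced by factor of 3.96/1.95 = 2.03.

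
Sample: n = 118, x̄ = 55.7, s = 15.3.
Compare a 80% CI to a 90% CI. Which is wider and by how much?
90% CI is wider by 1.04

df = 117
80% CI: t* = 1.289, (53.88, 57.52), width = 2 · t* · s/√n = 3.63
90% CI: t* = 1.658, (53.36, 58.04), width = 2 · t* · s/√n = 4.67

The 90% CI is wider by 4.67 - 3.63 = 1.04.
Higher confidence requires a wider interval.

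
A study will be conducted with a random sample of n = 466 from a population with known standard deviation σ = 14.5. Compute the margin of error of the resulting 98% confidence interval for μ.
Margin of error = 1.56

Margin of error = z* · σ/√n
= 2.326 · 14.5/√466
= 2.326 · 14.5/21.5870
= 1.56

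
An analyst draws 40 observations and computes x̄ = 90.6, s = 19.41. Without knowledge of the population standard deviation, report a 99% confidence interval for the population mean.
(82.29, 98.91)

t-interval (σ unknown):
df = n - 1 = 39
t* = 2.708 for 99% confidence

Margin of error = t* · s/√n = 2.708 · 19.41/√40 = 8.31

CI: (82.29, 98.91)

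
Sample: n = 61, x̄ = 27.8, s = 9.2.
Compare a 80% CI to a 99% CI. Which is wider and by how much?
99% CI is wider by 3.22

df = 60
80% CI: t* = 1.296, (26.27, 29.33), width = 2 · t* · s/√n = 3.05
99% CI: t* = 2.660, (24.67, 30.93), width = 2 · t* · s/√n = 6.27

The 99% CI is wider by 6.27 - 3.05 = 3.22.
Higher confidence requires a wider interval.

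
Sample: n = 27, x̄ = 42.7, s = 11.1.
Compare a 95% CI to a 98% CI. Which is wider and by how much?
98% CI is wider by 1.81

df = 26
95% CI: t* = 2.056, (38.31, 47.09), width = 2 · t* · s/√n = 8.78
98% CI: t* = 2.479, (37.40, 48.00), width = 2 · t* · s/√n = 10.59

The 98% CI is wider by 10.59 - 8.78 = 1.81.
Higher confidence requires a wider interval.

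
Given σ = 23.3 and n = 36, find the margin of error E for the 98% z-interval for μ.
Margin of error = 9.03

Margin of error = z* · σ/√n
= 2.326 · 23.3/√36
= 2.326 · 23.3/6.0000
= 9.03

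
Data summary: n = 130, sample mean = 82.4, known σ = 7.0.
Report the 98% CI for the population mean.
(80.97, 83.83)

z-interval (σ known):
z* = 2.326 for 98% confidence

Margin of error = z* · σ/√n = 2.326 · 7.0/√130 = 1.43

CI: (82.4 - 1.43, 82.4 + 1.43) = (80.97, 83.83)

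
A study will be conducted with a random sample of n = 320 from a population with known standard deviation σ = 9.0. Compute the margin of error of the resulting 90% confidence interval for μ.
Margin of error = 0.83

Margin of error = z* · σ/√n
= 1.645 · 9.0/√320
= 1.645 · 9.0/17.8885
= 0.83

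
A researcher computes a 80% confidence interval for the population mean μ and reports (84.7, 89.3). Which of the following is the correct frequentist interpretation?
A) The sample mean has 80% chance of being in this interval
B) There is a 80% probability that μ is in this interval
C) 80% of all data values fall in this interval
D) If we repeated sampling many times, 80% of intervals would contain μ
D

A) Wrong — x̄ is observed and sits in the interval by construction.
B) Wrong — μ is fixed; the randomness lives in the interval, not in μ.
C) Wrong — a CI is about the parameter μ, not individual data values.
D) Correct — this is the frequentist long-run coverage interpretation.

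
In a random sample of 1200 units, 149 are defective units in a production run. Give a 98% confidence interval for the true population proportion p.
(0.102, 0.146)

Proportion CI:
p̂ = 149/1200 = 0.12417
SE = √(p̂(1-p̂)/n) = √(0.12417 · 0.87583 / 1200) = 0.00952

z* = 2.326
Margin = z* · SE = 2.326 · 0.00952 = 0.0221

CI: 0.12417 ± 0.0221 = (0.102, 0.146)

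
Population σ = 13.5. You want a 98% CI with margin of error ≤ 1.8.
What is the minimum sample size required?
n ≥ 305

For margin E ≤ 1.8:
n ≥ (z* · σ / E)²
n ≥ (2.326 · 13.5 / 1.8)²
n ≥ 304.33

Minimum n = 305 (rounding up)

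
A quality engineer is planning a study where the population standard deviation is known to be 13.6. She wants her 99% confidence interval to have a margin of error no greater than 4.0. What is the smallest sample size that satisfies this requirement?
n ≥ 77

For margin E ≤ 4.0:
n ≥ (z* · σ / E)²
n ≥ (2.576 · 13.6 / 4.0)²
n ≥ 76.71

Minimum n = 77 (rounding up)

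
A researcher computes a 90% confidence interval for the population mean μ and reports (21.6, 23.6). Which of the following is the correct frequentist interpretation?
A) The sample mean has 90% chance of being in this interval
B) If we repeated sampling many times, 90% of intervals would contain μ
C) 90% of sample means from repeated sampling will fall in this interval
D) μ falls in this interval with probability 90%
B

A) Wrong — x̄ is observed and sits in the interval by construction.
B) Correct — this is the frequentist long-run coverage interpretation.
C) Wrong — coverage applies to intervals containing μ, not to future x̄ values.
D) Wrong — μ is fixed; the randomness lives in the interval, not in μ.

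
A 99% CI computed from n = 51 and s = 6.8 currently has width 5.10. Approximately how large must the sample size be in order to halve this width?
n ≈ 204

CI width ∝ 1/√n
To reduce width by factor 2, need √n to grow by 2 → need 2² = 4 times as many samples.

Current: n = 51, width = 5.10
New: n = 204, width ≈ 2.48

Width reduced by factor of 5.10/2.48 = 2.06.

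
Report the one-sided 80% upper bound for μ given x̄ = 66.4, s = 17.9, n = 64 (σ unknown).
μ ≤ 68.30

Upper bound (one-sided):
t* = 0.847 (one-sided for 80%)
Upper bound = x̄ + t* · s/√n = 66.4 + 0.847 · 17.9/√64 = 68.30

We are 80% confident that μ ≤ 68.30.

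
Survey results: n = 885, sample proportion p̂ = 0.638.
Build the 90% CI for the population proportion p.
(0.611, 0.665)

Proportion CI:
SE = √(p̂(1-p̂)/n) = √(0.638 · 0.362 / 885) = 0.01615

z* = 1.645
Margin = z* · SE = 1.645 · 0.01615 = 0.0266

CI: 0.638 ± 0.0266 = (0.611, 0.665)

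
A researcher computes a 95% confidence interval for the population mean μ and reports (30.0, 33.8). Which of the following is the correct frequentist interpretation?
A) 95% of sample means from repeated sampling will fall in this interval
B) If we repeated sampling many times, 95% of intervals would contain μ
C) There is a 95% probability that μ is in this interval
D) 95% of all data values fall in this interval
B

A) Wrong — coverage applies to intervals containing μ, not to future x̄ values.
B) Correct — this is the frequentist long-run coverage interpretation.
C) Wrong — μ is fixed; the randomness lives in the interval, not in μ.
D) Wrong — a CI is about the parameter μ, not individual data values.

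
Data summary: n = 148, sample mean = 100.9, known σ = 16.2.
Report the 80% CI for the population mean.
(99.19, 102.61)

z-interval (σ known):
z* = 1.282 for 80% confidence

Margin of error = z* · σ/√n = 1.282 · 16.2/√148 = 1.71

CI: (100.9 - 1.71, 100.9 + 1.71) = (99.19, 102.61)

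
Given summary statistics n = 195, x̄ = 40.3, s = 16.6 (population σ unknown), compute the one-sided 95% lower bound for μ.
μ ≥ 38.33

Lower bound (one-sided):
t* = 1.653 (one-sided for 95%)
Lower bound = x̄ - t* · s/√n = 40.3 - 1.653 · 16.6/√195 = 38.33

We are 95% confident that μ ≥ 38.33.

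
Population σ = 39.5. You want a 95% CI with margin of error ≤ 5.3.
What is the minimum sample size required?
n ≥ 214

For margin E ≤ 5.3:
n ≥ (z* · σ / E)²
n ≥ (1.960 · 39.5 / 5.3)²
n ≥ 213.38

Minimum n = 214 (rounding up)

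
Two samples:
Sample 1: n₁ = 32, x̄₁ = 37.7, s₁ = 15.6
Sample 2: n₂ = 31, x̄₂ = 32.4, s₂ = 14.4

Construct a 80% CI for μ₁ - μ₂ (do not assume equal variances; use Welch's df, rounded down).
(0.40, 10.20)

Difference: x̄₁ - x̄₂ = 5.30
SE = √(s₁²/n₁ + s₂²/n₂) = √(15.6²/32 + 14.4²/31) = 3.7807
df = 60.86 → 60 (Welch–Satterthwaite, rounded down)
t* = 1.296

CI: 5.30 ± 1.296 · 3.7807 = 5.30 ± 4.90 = (0.40, 10.20)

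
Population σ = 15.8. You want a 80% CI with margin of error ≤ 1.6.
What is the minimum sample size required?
n ≥ 161

For margin E ≤ 1.6:
n ≥ (z* · σ / E)²
n ≥ (1.282 · 15.8 / 1.6)²
n ≥ 160.27

Minimum n = 161 (rounding up)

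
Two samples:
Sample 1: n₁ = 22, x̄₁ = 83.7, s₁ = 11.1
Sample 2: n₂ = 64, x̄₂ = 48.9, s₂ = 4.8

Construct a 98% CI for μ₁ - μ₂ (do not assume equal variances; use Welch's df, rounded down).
(28.70, 40.90)

Difference: x̄₁ - x̄₂ = 34.80
SE = √(s₁²/n₁ + s₂²/n₂) = √(11.1²/22 + 4.8²/64) = 2.4414
df = 23.75 → 23 (Welch–Satterthwaite, rounded down)
t* = 2.500

CI: 34.80 ± 2.500 · 2.4414 = 34.80 ± 6.10 = (28.70, 40.90)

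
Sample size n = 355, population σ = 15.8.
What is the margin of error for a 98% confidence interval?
Margin of error = 1.95

Margin of error = z* · σ/√n
= 2.326 · 15.8/√355
= 2.326 · 15.8/18.8414
= 1.95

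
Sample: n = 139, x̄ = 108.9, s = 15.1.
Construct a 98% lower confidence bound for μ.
μ ≥ 106.24

Lower bound (one-sided):
t* = 2.073 (one-sided for 98%)
Lower bound = x̄ - t* · s/√n = 108.9 - 2.073 · 15.1/√139 = 106.24

We are 98% confident that μ ≥ 106.24.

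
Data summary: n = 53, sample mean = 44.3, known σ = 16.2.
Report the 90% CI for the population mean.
(40.64, 47.96)

z-interval (σ known):
z* = 1.645 for 90% confidence

Margin of error = z* · σ/√n = 1.645 · 16.2/√53 = 3.66

CI: (44.3 - 3.66, 44.3 + 3.66) = (40.64, 47.96)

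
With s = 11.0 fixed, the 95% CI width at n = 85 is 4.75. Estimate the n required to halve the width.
n ≈ 340

CI width ∝ 1/√n
To reduce width by factor 2, need √n to grow by 2 → need 2² = 4 times as many samples.

Current: n = 85, width = 4.75
New: n = 340, width ≈ 2.35

Width reduced by factor of 4.75/2.35 = 2.02.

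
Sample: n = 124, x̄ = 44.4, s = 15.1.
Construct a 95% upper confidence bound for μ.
μ ≤ 46.65

Upper bound (one-sided):
t* = 1.657 (one-sided for 95%)
Upper bound = x̄ + t* · s/√n = 44.4 + 1.657 · 15.1/√124 = 46.65

We are 95% confident that μ ≤ 46.65.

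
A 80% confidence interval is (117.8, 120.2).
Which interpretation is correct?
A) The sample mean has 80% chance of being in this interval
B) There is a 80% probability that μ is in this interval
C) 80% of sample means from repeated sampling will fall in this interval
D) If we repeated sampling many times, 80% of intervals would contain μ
D

A) Wrong — x̄ is observed and sits in the interval by construction.
B) Wrong — μ is fixed; the randomness lives in the interval, not in μ.
C) Wrong — coverage applies to intervals containing μ, not to future x̄ values.
D) Correct — this is the frequentist long-run coverage interpretation.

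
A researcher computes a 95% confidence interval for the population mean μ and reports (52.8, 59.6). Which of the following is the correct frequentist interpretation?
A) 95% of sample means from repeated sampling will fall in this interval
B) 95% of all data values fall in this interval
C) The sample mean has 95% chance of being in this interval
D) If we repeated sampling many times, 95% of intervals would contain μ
D

A) Wrong — coverage applies to intervals containing μ, not to future x̄ values.
B) Wrong — a CI is about the parameter μ, not individual data values.
C) Wrong — x̄ is observed and sits in the interval by construction.
D) Correct — this is the frequentist long-run coverage interpretation.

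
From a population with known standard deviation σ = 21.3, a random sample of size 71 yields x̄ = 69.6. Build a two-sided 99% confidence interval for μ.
(63.09, 76.11)

z-interval (σ known):
z* = 2.576 for 99% confidence

Margin of error = z* · σ/√n = 2.576 · 21.3/√71 = 6.51

CI: (69.6 - 6.51, 69.6 + 6.51) = (63.09, 76.11)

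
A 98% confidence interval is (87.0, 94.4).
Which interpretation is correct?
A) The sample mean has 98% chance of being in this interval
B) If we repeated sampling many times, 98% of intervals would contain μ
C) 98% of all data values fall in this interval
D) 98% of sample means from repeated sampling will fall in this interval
B

A) Wrong — x̄ is observed and sits in the interval by construction.
B) Correct — this is the frequentist long-run coverage interpretation.
C) Wrong — a CI is about the parameter μ, not individual data values.
D) Wrong — coverage applies to intervals containing μ, not to future x̄ values.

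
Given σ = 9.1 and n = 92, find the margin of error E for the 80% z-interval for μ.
Margin of error = 1.22

Margin of error = z* · σ/√n
= 1.282 · 9.1/√92
= 1.282 · 9.1/9.5917
= 1.22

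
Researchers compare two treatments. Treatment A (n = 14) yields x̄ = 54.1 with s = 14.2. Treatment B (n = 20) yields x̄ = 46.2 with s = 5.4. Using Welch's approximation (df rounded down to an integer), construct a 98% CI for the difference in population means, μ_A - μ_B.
(-2.46, 18.26)

Difference: x̄₁ - x̄₂ = 7.90
SE = √(s₁²/n₁ + s₂²/n₂) = √(14.2²/14 + 5.4²/20) = 3.9826
df = 15.66 → 15 (Welch–Satterthwaite, rounded down)
t* = 2.602

CI: 7.90 ± 2.602 · 3.9826 = 7.90 ± 10.36 = (-2.46, 18.26)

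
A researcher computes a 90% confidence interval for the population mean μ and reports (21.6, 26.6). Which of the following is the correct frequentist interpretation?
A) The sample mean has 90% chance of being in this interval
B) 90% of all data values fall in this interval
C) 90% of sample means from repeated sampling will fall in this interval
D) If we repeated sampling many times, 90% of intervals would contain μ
D

A) Wrong — x̄ is observed and sits in the interval by construction.
B) Wrong — a CI is about the parameter μ, not individual data values.
C) Wrong — coverage applies to intervals containing μ, not to future x̄ values.
D) Correct — this is the frequentist long-run coverage interpretation.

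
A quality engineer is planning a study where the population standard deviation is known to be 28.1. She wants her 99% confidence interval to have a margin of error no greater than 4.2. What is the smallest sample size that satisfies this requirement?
n ≥ 298

For margin E ≤ 4.2:
n ≥ (z* · σ / E)²
n ≥ (2.576 · 28.1 / 4.2)²
n ≥ 297.03

Minimum n = 298 (rounding up)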